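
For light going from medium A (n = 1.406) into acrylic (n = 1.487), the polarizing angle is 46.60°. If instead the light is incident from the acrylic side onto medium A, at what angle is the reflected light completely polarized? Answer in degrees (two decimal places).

θ_B' ≈ 43.40°

Reversing the direction swaps n₁ and n₂, so tan θ_B' = 1/tan θ_B and θ_B' = 90° − θ_B.
Hence θ_B' = 90° − 46.60° = 43.40°.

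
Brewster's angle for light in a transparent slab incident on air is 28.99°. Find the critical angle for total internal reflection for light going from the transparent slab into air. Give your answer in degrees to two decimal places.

θ_c ≈ 33.65°

n₂/n₁ = tan 28.99° = 0.5541; the critical angle satisfies sin θ_c = n₂/n₁.
θ_c = arcsin(0.5541) = 33.65°.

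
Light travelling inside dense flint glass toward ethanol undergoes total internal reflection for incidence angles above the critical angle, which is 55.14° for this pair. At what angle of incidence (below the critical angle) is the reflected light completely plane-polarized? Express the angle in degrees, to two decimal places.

θ_B ≈ 39.37°

n₂/n₁ = sin θ_c = sin 55.14° = 0.8206.
tan θ_B equals the same ratio, so θ_B = arctan(0.8206) = 39.37°.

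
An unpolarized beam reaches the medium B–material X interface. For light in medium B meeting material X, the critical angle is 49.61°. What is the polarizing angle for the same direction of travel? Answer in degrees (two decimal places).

θ_B ≈ 37.29°

sin θ_c = n₂/n₁, so n₂/n₁ = sin 49.61° = 0.7617.
Brewster: tan θ_B = n₂/n₁ = 0.7617.
θ_B = arctan(0.7617) = 37.29°.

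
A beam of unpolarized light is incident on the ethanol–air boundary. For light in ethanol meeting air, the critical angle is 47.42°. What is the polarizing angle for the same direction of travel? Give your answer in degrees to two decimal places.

θ_B ≈ 36.37°

At the critical angle sin θ_c = n₂/n₁, giving n₂/n₁ = sin 47.42° = 0.7363.
Then tan θ_B = n₂/n₁ = 0.7363, so θ_B = arctan 0.7363 = 36.37°.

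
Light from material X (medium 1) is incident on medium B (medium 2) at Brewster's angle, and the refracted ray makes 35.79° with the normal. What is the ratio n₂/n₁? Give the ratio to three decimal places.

n₂/n₁ ≈ 1.387

At Brewster incidence θ_B = 90° − θ_t = 90° − 35.79° = 54.21°.
Then n₂/n₁ = tan θ_B = tan 54.21° = 1.387.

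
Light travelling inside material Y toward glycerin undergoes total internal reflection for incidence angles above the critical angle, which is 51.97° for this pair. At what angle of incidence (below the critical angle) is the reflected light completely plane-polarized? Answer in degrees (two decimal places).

θ_B ≈ 38.23°

sin θ_c = n₂/n₁, so n₂/n₁ = sin 51.97° = 0.7877.
Brewster: tan θ_B = n₂/n₁ = 0.7877.
θ_B = arctan(0.7877) = 38.23°.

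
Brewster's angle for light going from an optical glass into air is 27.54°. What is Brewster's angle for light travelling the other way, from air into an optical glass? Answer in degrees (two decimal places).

θ_B' ≈ 62.46°

Reversing the direction swaps n₁ and n₂, so tan θ_B' = 1/tan θ_B and θ_B' = 90° − θ_B.
Hence θ_B' = 90° − 27.54° = 62.46°.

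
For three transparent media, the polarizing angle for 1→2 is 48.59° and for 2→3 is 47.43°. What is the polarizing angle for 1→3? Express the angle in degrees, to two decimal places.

θ_B ≈ 50.99°

Each Brewster angle gives a ratio: n₂/n₁ = tan 48.59° = 1.1339, n₃/n₂ = tan 47.43° = 1.0886.
So n₃/n₁ = (n₂/n₁)(n₃/n₂) = 1.1339 × 1.0886 = 1.2344.
θ_B(1→3) = arctan(1.2344) = 50.99°.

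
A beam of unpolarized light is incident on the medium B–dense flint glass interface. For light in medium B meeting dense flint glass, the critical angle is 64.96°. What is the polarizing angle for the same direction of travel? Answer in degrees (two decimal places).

n₂/n₁ = sin θ_c = sin 64.96° = 0.9060.
tan θ_B equals the same ratio, so θ_B = arctan(0.9060) = 42.18°.

θ_B ≈ 42.18°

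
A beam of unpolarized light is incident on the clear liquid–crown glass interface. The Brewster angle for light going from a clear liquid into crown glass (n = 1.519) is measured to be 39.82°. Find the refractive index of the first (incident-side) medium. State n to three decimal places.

At the Brewster angle, tan θ_B = n₂/n₁ with n₁ on the incident side (a clear liquid) and n₂ on the transmitted side (crown glass).
n₁ = n₂ / tan θ_B = 1.519 / tan 39.82° = 1.822.

n ≈ 1.822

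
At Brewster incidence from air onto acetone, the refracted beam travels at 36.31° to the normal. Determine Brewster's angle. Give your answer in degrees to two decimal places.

Since the reflected and refracted rays are at right angles at the polarizing angle, θ_B + θ_t = 90°.
So θ_B = 90° − θ_t = 90° − 36.31° = 53.69°.

θ_B ≈ 53.69°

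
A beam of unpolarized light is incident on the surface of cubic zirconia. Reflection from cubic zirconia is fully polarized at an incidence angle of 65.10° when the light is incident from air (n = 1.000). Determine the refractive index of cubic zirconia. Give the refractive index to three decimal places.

n ≈ 2.154

At the polarizing angle, tan θ_B = n₂/n₁ with n₁ on the incident side (air) and n₂ on the transmitted side (cubic zirconia).
n₂ = n₁ tan θ_B = 1.000 × tan 65.10° = 2.154.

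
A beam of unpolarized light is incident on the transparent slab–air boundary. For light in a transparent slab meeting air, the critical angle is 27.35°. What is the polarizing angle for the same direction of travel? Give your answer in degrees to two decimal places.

n₂/n₁ = sin θ_c = sin 27.35° = 0.4594.
tan θ_B equals the same ratio, so θ_B = arctan(0.4594) = 24.68°.

θ_B ≈ 24.68°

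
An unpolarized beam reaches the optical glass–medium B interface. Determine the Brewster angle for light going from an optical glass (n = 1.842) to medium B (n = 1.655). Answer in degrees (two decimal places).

θ_B ≈ 41.94°

tan θ_B = n₂/n₁ = 1.655/1.842 = 0.8985.
So θ_B = arctan 0.8985 = 41.94°.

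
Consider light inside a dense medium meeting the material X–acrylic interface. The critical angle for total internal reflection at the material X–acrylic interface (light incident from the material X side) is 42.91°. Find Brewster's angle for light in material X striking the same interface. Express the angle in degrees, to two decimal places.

θ_B ≈ 34.25°

sin θ_c = n₂/n₁, so n₂/n₁ = sin 42.91° = 0.6808.
Brewster: tan θ_B = n₂/n₁ = 0.6808.
θ_B = arctan(0.6808) = 34.25°.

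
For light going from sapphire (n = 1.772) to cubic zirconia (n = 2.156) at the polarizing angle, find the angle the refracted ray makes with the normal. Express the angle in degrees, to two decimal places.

tan θ_B = n₂/n₁ = 2.156/1.772 = 1.2167, so θ_B = 50.58°.
The refracted ray is perpendicular to the reflected ray, so θ_t = 90° − θ_B = 39.42°.

θ_t ≈ 39.42°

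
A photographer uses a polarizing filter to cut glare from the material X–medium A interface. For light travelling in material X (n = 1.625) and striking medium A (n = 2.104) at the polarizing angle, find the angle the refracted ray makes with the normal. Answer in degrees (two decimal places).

θ_B = arctan(n₂/n₁) = arctan(2.104/1.625) = 52.32°.
The refracted ray is perpendicular to the reflected ray, so θ_t = 90° − θ_B = 37.68°.

θ_t ≈ 37.68°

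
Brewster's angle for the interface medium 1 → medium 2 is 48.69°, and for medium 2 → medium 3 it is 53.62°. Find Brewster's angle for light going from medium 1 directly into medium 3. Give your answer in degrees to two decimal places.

θ_B ≈ 57.08°

n₂/n₁ = tan 48.69° = 1.1379 and n₃/n₂ = tan 53.62° = 1.3574.
So n₃/n₁ = (n₂/n₁)(n₃/n₂) = 1.1379 × 1.3574 = 1.5445.
θ_B(1→3) = arctan(1.5445) = 57.08°.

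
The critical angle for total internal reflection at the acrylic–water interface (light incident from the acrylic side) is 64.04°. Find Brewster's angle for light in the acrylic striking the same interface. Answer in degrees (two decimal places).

θ_B ≈ 41.96°

sin θ_c = n₂/n₁, so n₂/n₁ = sin 64.04° = 0.8991.
Brewster: tan θ_B = n₂/n₁ = 0.8991.
θ_B = arctan(0.8991) = 41.96°.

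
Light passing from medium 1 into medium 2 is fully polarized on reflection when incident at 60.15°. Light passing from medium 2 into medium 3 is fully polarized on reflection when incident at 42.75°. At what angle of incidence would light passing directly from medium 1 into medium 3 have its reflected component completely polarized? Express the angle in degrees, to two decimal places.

θ_B ≈ 58.17°

Each Brewster angle gives a ratio: n₂/n₁ = tan 60.15° = 1.7426, n₃/n₂ = tan 42.75° = 0.9244.
Multiplying, n₃/n₁ = 1.7426 × 0.9244 = 1.6108, and θ_B(1→3) = arctan 1.6108 = 58.17°.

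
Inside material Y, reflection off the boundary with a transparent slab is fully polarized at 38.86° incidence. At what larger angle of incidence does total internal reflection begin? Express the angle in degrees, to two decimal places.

From Brewster, n₂/n₁ = tan θ_B = tan 38.86° = 0.8057.
Then sin θ_c = n₂/n₁ = 0.8057, so θ_c = arcsin 0.8057 = 53.68°.

θ_c ≈ 53.68°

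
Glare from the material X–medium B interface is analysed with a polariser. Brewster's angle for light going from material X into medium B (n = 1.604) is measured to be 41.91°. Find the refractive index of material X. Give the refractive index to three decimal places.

Brewster's law: tan θ_B = n₂/n₁ (light incident in material X, refracted into medium B).
n₁ = n₂ / tan θ_B = 1.604 / tan 41.91° = 1.787.

n ≈ 1.787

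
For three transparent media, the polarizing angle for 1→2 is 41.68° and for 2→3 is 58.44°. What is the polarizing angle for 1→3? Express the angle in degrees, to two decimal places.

θ_B ≈ 55.40°

Each Brewster angle gives a ratio: n₂/n₁ = tan 41.68° = 0.8903, n₃/n₂ = tan 58.44° = 1.6280.
n₃/n₁ = 1.4495. Then tan θ_B(1→3) = n₃/n₁, so θ_B(1→3) = arctan(1.4495) = 55.40°.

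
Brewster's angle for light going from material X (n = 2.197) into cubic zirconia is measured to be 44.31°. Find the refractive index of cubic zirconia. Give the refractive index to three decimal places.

At Brewster's angle, tan θ_B = n₂/n₁ with n₁ on the incident side (material X) and n₂ on the transmitted side (cubic zirconia).
n₂ = n₁ tan θ_B = 2.197 × tan 44.31° = 2.145.

n ≈ 2.145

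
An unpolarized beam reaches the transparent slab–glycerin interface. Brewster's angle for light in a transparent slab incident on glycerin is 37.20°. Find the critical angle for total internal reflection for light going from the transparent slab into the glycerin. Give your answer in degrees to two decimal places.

θ_c ≈ 49.38°

n₂/n₁ = tan 37.20° = 0.7590; the critical angle satisfies sin θ_c = n₂/n₁.
θ_c = arcsin(0.7590) = 49.38°.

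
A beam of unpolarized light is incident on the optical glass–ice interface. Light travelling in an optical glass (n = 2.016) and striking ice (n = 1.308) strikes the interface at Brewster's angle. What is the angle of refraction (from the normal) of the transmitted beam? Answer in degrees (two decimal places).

First find Brewster's angle: tan θ_B = 1.308/2.016 = 0.6488, giving θ_B = 32.98°.
The refracted ray is perpendicular to the reflected ray, so θ_t = 90° − θ_B = 57.02°.

θ_t ≈ 57.02°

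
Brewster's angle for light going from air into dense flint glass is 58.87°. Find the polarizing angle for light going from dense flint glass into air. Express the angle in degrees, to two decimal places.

θ_B' ≈ 31.13°

tan θ_B' = n₁/n₂ = 1/tan θ_B, so θ_B' = 90° − θ_B.
θ_B' = 90° − 58.87° = 31.13°.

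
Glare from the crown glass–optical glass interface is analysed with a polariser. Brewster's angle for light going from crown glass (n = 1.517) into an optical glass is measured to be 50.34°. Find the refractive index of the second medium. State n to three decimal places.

At Brewster's angle, tan θ_B = n₂/n₁ with n₁ on the incident side (crown glass) and n₂ on the transmitted side (an optical glass).
n₂ = n₁ tan θ_B = 1.517 × tan 50.34° = 1.830.

n ≈ 1.830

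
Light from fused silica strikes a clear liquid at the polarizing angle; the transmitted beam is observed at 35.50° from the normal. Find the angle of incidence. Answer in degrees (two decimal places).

Brewster's condition makes the reflected and refracted beams perpendicular: θ_B + θ_t = 90°.
θ_B = 90° − 35.50° = 54.50°.

θ_B ≈ 54.50°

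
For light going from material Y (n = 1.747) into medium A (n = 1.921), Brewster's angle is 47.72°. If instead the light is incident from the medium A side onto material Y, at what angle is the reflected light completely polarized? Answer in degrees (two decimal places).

θ_B' ≈ 42.28°

The two Brewster angles are complementary: θ_B' = 90° − θ_B = 90° − 47.72° = 42.28°.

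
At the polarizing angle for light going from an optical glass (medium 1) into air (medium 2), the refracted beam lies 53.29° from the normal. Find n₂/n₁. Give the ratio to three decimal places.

θ_B + θ_t = 90°, so θ_B = 90° − 53.29° = 36.71°.
tan θ_B = n₂/n₁, so n₂/n₁ = tan 36.71° = 0.746.

n₂/n₁ ≈ 0.746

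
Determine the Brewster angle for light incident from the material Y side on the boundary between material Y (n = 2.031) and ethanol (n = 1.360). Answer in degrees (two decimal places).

Brewster's condition: tan θ_B = n₂/n₁ = 1.360/2.031 = 0.6696.
So θ_B = arctan 0.6696 = 33.81°.

θ_B ≈ 33.81°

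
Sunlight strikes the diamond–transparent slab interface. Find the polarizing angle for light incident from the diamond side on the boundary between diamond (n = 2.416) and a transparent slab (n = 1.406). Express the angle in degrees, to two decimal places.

θ_B ≈ 30.20°

tan θ_B = n₂/n₁ = 1.406/2.416 = 0.5820.
θ_B = arctan(0.5820) = 30.20°.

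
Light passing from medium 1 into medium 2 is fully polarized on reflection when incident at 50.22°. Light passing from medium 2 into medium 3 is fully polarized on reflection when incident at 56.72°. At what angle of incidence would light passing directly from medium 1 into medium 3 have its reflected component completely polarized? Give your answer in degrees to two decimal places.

θ_B ≈ 61.34°

Each Brewster angle gives a ratio: n₂/n₁ = tan 50.22° = 1.2011, n₃/n₂ = tan 56.72° = 1.5235.
n₃/n₁ = 1.8299. Then tan θ_B(1→3) = n₃/n₁, so θ_B(1→3) = arctan(1.8299) = 61.34°.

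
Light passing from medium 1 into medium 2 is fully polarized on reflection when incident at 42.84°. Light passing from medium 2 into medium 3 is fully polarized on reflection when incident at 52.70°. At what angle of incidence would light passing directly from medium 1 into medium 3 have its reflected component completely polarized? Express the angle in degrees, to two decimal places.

tan θ_B(1→2) = n₂/n₁ = tan 42.84° = 0.9273.
tan θ_B(2→3) = n₃/n₂ = tan 52.70° = 1.3127.
Multiplying, n₃/n₁ = 0.9273 × 1.3127 = 1.2173, and θ_B(1→3) = arctan 1.2173 = 50.60°.

θ_B ≈ 50.60°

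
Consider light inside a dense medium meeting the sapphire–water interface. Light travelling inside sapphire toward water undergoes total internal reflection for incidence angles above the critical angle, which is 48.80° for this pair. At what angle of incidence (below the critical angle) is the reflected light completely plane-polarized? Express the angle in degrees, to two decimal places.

θ_B ≈ 36.96°

n₂/n₁ = sin θ_c = sin 48.80° = 0.7524.
tan θ_B equals the same ratio, so θ_B = arctan(0.7524) = 36.96°.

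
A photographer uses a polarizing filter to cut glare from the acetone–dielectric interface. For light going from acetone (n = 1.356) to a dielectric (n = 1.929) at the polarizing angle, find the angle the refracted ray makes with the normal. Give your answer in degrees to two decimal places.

First find Brewster's angle: tan θ_B = 1.929/1.356 = 1.4226, giving θ_B = 54.89°.
At Brewster's angle the reflected and refracted rays are perpendicular, so θ_t = 90° − θ_B = 90° − 54.89° = 35.11°.

θ_t ≈ 35.11°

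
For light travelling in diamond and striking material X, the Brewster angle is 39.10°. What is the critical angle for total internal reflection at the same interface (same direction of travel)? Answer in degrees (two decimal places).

tan θ_B = n₂/n₁ = tan 39.10° = 0.8127.
Total internal reflection: sin θ_c = n₂/n₁ = 0.8127.
θ_c = arcsin(0.8127) = 54.36°.

θ_c ≈ 54.36°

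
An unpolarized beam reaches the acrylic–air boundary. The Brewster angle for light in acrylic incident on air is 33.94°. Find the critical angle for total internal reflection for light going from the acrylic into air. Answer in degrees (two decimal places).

tan θ_B = n₂/n₁ = tan 33.94° = 0.6730.
Total internal reflection: sin θ_c = n₂/n₁ = 0.6730.
θ_c = arcsin(0.6730) = 42.30°.

θ_c ≈ 42.30°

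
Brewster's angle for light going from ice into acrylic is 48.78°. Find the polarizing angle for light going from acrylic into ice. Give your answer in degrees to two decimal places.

Reversing the direction swaps n₁ and n₂, so tan θ_B' = 1/tan θ_B and θ_B' = 90° − θ_B.
Hence θ_B' = 90° − 48.78° = 41.22°.

θ_B' ≈ 41.22°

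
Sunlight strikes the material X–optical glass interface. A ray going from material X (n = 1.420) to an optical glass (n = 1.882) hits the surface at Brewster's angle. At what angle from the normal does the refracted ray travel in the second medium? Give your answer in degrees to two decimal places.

θ_t ≈ 37.04°

tan θ_B = n₂/n₁ = 1.882/1.420 = 1.3254, so θ_B = 52.96°.
At Brewster's angle the reflected and refracted rays are perpendicular, so θ_t = 90° − θ_B = 90° − 52.96° = 37.04°.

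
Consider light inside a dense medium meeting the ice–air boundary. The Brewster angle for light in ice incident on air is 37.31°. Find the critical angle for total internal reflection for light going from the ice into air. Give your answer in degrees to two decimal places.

θ_c ≈ 49.65°

tan θ_B = n₂/n₁ = tan 37.31° = 0.7621.
Total internal reflection: sin θ_c = n₂/n₁ = 0.7621.
θ_c = arcsin(0.7621) = 49.65°.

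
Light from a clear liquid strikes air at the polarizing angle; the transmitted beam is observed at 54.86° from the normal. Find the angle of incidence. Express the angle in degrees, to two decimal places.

θ_B ≈ 35.14°

At Brewster's angle the reflected and refracted rays are perpendicular, so θ_B + θ_t = 90°.
θ_B = 90° − 54.86° = 35.14°.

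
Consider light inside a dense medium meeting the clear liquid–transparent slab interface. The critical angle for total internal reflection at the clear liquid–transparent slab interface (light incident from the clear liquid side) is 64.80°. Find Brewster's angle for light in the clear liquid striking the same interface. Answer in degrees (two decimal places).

sin θ_c = n₂/n₁, so n₂/n₁ = sin 64.80° = 0.9048.
Brewster: tan θ_B = n₂/n₁ = 0.9048.
θ_B = arctan(0.9048) = 42.14°.

θ_B ≈ 42.14°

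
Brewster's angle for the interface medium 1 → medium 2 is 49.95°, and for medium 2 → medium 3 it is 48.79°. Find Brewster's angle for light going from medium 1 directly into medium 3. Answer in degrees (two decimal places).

tan θ_B(1→2) = n₂/n₁ = tan 49.95° = 1.1896.
tan θ_B(2→3) = n₃/n₂ = tan 48.79° = 1.1419.
n₃/n₁ = 1.3584. Then tan θ_B(1→3) = n₃/n₁, so θ_B(1→3) = arctan(1.3584) = 53.64°.

θ_B ≈ 53.64°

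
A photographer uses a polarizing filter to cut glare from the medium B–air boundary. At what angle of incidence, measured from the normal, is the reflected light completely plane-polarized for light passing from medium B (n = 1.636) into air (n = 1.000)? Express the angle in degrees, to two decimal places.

θ_B ≈ 31.44°

tan θ_B = n₂/n₁ = 1.000/1.636 = 0.6112.
So θ_B = arctan 0.6112 = 31.44°.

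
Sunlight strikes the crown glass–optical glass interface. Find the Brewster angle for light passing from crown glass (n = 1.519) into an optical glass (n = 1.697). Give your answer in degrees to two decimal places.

θ_B ≈ 48.17°

At Brewster's angle the reflected and refracted rays are perpendicular, which with Snell's law gives tan θ_B = n₂/n₁.
tan θ_B = n₂/n₁ = 1.697/1.519 = 1.1172. Taking the arctangent, θ_B = 48.17°.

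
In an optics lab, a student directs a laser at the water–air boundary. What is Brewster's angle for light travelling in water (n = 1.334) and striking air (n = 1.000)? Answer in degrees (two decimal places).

θ_B ≈ 36.86°

Brewster's condition: tan θ_B = n₂/n₁ = 1.000/1.334 = 0.7496.
θ_B = arctan(0.7496) = 36.86°.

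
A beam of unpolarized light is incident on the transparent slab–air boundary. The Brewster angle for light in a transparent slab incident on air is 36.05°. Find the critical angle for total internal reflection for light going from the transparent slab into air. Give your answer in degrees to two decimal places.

θ_c ≈ 46.71°

From Brewster, n₂/n₁ = tan θ_B = tan 36.05° = 0.7279.
Then sin θ_c = n₂/n₁ = 0.7279, so θ_c = arcsin 0.7279 = 46.71°.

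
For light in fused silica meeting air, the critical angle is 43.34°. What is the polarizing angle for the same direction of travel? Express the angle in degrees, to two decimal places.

θ_B ≈ 34.46°

n₂/n₁ = sin θ_c = sin 43.34° = 0.6863.
tan θ_B equals the same ratio, so θ_B = arctan(0.6863) = 34.46°.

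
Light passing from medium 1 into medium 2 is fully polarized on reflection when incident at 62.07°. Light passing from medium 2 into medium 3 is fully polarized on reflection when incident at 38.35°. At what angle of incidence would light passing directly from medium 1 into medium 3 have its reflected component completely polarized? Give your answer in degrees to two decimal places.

θ_B ≈ 56.17°

tan θ_B(1→2) = n₂/n₁ = tan 62.07° = 1.8863.
tan θ_B(2→3) = n₃/n₂ = tan 38.35° = 0.7912.
n₃/n₁ = 1.4924. Then tan θ_B(1→3) = n₃/n₁, so θ_B(1→3) = arctan(1.4924) = 56.17°.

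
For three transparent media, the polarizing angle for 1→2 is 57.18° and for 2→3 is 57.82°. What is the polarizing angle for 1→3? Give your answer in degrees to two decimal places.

θ_B ≈ 67.91°

Each Brewster angle gives a ratio: n₂/n₁ = tan 57.18° = 1.5505, n₃/n₂ = tan 57.82° = 1.5892.
n₃/n₁ = 2.4641. Then tan θ_B(1→3) = n₃/n₁, so θ_B(1→3) = arctan(2.4641) = 67.91°.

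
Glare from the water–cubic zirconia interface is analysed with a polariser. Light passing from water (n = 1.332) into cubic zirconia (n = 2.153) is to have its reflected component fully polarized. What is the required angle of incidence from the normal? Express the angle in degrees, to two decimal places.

Here n₂/n₁ = 2.153/1.332 = 1.6164, and Brewster's law gives tan θ_B = n₂/n₁.
So θ_B = arctan 1.6164 = 58.26°.

θ_B ≈ 58.26°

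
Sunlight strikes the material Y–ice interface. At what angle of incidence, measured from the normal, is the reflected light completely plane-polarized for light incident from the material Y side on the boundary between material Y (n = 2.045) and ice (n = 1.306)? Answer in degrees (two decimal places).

θ_B ≈ 32.56°

tan θ_B = n₂/n₁ = 1.306/2.045 = 0.6386. Taking the arctangent, θ_B = 32.56°.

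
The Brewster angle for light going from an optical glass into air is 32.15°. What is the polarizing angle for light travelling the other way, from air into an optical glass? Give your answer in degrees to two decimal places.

θ_B' ≈ 57.85°

The two Brewster angles are complementary: θ_B' = 90° − θ_B = 90° − 32.15° = 57.85°.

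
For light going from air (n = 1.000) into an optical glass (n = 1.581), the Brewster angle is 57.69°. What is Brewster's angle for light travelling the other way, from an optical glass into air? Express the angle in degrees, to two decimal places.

tan θ_B' = n₁/n₂ = 1/tan θ_B, so θ_B' = 90° − θ_B.
θ_B' = 90° − 57.69° = 32.31°.

θ_B' ≈ 32.31°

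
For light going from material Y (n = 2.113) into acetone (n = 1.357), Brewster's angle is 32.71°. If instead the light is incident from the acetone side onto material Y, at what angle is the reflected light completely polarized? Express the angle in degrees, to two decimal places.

Reversing the direction swaps n₁ and n₂, so tan θ_B' = 1/tan θ_B and θ_B' = 90° − θ_B.
Hence θ_B' = 90° − 32.71° = 57.29°.

θ_B' ≈ 57.29°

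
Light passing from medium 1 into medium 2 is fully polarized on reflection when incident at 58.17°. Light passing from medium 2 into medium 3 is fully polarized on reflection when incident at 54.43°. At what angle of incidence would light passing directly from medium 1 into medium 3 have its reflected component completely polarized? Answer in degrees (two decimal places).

n₂/n₁ = tan 58.17° = 1.6110 and n₃/n₂ = tan 54.43° = 1.3983.
Multiplying, n₃/n₁ = 1.6110 × 1.3983 = 2.2526, and θ_B(1→3) = arctan 2.2526 = 66.06°.

θ_B ≈ 66.06°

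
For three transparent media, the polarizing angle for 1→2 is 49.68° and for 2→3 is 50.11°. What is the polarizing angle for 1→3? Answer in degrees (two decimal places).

θ_B ≈ 54.65°

tan θ_B(1→2) = n₂/n₁ = tan 49.68° = 1.1783.
tan θ_B(2→3) = n₃/n₂ = tan 50.11° = 1.1964.
n₃/n₁ = 1.4098. Then tan θ_B(1→3) = n₃/n₁, so θ_B(1→3) = arctan(1.4098) = 54.65°.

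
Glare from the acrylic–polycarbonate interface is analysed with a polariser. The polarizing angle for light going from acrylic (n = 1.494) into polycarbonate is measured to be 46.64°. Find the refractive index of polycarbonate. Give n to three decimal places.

Full polarization of the reflected beam means tan θ_B = n₂/n₁, where n₁ is the incident medium (acrylic).
n₂ = n₁ tan θ_B = 1.494 × tan 46.64° = 1.582.

n ≈ 1.582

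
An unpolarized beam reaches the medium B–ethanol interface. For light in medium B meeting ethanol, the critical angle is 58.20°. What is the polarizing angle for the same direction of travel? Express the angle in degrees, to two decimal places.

θ_B ≈ 40.36°

n₂/n₁ = sin θ_c = sin 58.20° = 0.8499.
tan θ_B equals the same ratio, so θ_B = arctan(0.8499) = 40.36°.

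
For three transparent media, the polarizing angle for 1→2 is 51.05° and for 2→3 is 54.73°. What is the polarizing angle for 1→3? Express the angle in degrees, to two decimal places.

tan θ_B(1→2) = n₂/n₁ = tan 51.05° = 1.2371.
tan θ_B(2→3) = n₃/n₂ = tan 54.73° = 1.4139.
Multiplying, n₃/n₁ = 1.2371 × 1.4139 = 1.7492, and θ_B(1→3) = arctan 1.7492 = 60.24°.

θ_B ≈ 60.24°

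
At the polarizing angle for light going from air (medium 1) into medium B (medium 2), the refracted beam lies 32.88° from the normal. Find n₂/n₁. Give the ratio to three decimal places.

n₂/n₁ ≈ 1.547

At Brewster incidence θ_B = 90° − θ_t = 90° − 32.88° = 57.12°.
Then n₂/n₁ = tan θ_B = tan 57.12° = 1.547.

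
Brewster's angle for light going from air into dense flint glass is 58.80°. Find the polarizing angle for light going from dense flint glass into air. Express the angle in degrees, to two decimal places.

tan θ_B' = n₁/n₂ = 1/tan θ_B, so θ_B' = 90° − θ_B.
θ_B' = 90° − 58.80° = 31.20°.

θ_B' ≈ 31.20°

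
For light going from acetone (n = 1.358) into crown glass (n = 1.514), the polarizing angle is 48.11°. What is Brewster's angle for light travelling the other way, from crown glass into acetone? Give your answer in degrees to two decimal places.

θ_B' ≈ 41.89°

Reversing the direction swaps n₁ and n₂, so tan θ_B' = 1/tan θ_B and θ_B' = 90° − θ_B.
Hence θ_B' = 90° − 48.11° = 41.89°.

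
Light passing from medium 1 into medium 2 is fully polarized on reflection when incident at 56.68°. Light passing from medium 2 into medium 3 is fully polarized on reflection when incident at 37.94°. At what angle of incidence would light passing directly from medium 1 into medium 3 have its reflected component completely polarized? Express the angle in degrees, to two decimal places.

θ_B ≈ 49.86°

n₂/n₁ = tan 56.68° = 1.5212 and n₃/n₂ = tan 37.94° = 0.7796.
n₃/n₁ = 1.1859. Then tan θ_B(1→3) = n₃/n₁, so θ_B(1→3) = arctan(1.1859) = 49.86°.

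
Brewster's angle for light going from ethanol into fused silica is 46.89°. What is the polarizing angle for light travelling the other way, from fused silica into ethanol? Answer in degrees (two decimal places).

tan θ_B' = n₁/n₂ = 1/tan θ_B, so θ_B' = 90° − θ_B.
θ_B' = 90° − 46.89° = 43.11°.

θ_B' ≈ 43.11°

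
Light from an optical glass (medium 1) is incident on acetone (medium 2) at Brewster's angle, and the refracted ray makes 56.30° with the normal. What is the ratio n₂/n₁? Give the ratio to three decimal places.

n₂/n₁ ≈ 0.667

At Brewster incidence θ_B = 90° − θ_t = 90° − 56.30° = 33.70°.
tan θ_B = n₂/n₁, so n₂/n₁ = tan 33.70° = 0.667.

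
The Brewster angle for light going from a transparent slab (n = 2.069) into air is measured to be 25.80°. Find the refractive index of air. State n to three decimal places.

Full polarization of the reflected beam means tan θ_B = n₂/n₁, where n₁ is the incident medium (a transparent slab).
n₂ = n₁ tan θ_B = 2.069 × tan 25.80° = 1.000.

n ≈ 1.000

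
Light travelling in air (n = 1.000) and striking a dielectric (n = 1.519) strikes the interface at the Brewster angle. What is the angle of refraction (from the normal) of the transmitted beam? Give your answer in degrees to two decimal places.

θ_B = arctan(n₂/n₁) = arctan(1.519/1.000) = 56.64°.
Since θ_B + θ_t = 90° at Brewster incidence, θ_t = 90° − 56.64° = 33.36°.

θ_t ≈ 33.36°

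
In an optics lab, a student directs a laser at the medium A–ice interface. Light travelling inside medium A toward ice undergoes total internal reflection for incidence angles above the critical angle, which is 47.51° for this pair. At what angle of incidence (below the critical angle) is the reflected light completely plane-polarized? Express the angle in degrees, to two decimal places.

θ_B ≈ 36.40°

n₂/n₁ = sin θ_c = sin 47.51° = 0.7374.
tan θ_B equals the same ratio, so θ_B = arctan(0.7374) = 36.40°.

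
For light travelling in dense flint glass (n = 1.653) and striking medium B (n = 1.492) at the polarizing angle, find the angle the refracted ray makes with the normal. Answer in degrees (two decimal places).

θ_t ≈ 47.93°

θ_B = arctan(n₂/n₁) = arctan(1.492/1.653) = 42.07°.
Since θ_B + θ_t = 90° at Brewster incidence, θ_t = 90° − 42.07° = 47.93°.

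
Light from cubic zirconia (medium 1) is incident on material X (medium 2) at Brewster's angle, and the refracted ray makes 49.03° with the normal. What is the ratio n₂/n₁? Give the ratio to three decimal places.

n₂/n₁ ≈ 0.868

At Brewster incidence θ_B = 90° − θ_t = 90° − 49.03° = 40.97°.
tan θ_B = n₂/n₁, so n₂/n₁ = tan 40.97° = 0.868.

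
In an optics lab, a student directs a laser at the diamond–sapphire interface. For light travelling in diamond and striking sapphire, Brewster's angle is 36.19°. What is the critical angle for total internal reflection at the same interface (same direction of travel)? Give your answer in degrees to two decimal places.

θ_c ≈ 47.02°

From Brewster, n₂/n₁ = tan θ_B = tan 36.19° = 0.7316.
Then sin θ_c = n₂/n₁ = 0.7316, so θ_c = arcsin 0.7316 = 47.02°.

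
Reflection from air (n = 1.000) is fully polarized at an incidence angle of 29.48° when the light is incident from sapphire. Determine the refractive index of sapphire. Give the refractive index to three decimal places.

Brewster's law: tan θ_B = n₂/n₁ (light incident in sapphire, refracted into air).
n₁ = n₂ / tan θ_B = 1.000 / tan 29.48° = 1.769.

n ≈ 1.769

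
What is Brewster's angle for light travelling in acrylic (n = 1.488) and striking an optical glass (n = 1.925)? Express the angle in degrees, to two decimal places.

Brewster's condition: tan θ_B = n₂/n₁ = 1.925/1.488 = 1.2937. Taking the arctangent, θ_B = 52.30°.

θ_B ≈ 52.30°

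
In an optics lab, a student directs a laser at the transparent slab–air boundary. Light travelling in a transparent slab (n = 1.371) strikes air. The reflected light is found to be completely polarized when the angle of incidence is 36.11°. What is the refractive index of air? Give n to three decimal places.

Full polarization of the reflected beam means tan θ_B = n₂/n₁, where n₁ is the incident medium (a transparent slab).
n₂ = n₁ tan θ_B = 1.371 × tan 36.11° = 1.000.

n ≈ 1.000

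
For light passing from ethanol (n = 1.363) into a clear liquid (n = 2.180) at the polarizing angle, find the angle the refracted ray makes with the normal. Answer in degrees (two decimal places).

First find Brewster's angle: tan θ_B = 2.180/1.363 = 1.5994, giving θ_B = 57.99°.
At Brewster's angle the reflected and refracted rays are perpendicular, so θ_t = 90° − θ_B = 90° − 57.99° = 32.01°.

θ_t ≈ 32.01°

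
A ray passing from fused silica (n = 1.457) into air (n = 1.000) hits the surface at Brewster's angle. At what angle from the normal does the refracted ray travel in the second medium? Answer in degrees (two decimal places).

θ_t ≈ 55.54°

tan θ_B = n₂/n₁ = 1.000/1.457 = 0.6863, so θ_B = 34.46°.
Since θ_B + θ_t = 90° at Brewster incidence, θ_t = 90° − 34.46° = 55.54°.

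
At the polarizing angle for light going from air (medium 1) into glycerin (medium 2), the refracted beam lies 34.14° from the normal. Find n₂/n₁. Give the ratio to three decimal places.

At Brewster incidence θ_B = 90° − θ_t = 90° − 34.14° = 55.86°.
Then n₂/n₁ = tan θ_B = tan 55.86° = 1.475.

n₂/n₁ ≈ 1.475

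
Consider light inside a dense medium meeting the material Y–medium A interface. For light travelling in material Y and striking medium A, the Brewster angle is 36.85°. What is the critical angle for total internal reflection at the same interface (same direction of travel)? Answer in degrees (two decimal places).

θ_c ≈ 48.54°

tan θ_B = n₂/n₁ = tan 36.85° = 0.7495.
Total internal reflection: sin θ_c = n₂/n₁ = 0.7495.
θ_c = arcsin(0.7495) = 48.54°.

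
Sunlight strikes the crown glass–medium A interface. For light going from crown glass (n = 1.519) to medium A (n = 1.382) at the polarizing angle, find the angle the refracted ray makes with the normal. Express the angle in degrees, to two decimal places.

θ_t ≈ 47.70°

tan θ_B = n₂/n₁ = 1.382/1.519 = 0.9098, so θ_B = 42.30°.
At Brewster's angle the reflected and refracted rays are perpendicular, so θ_t = 90° − θ_B = 90° − 42.30° = 47.70°.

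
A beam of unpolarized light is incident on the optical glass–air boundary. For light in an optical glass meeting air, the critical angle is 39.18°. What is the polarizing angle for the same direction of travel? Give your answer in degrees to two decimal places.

At the critical angle sin θ_c = n₂/n₁, giving n₂/n₁ = sin 39.18° = 0.6318.
Then tan θ_B = n₂/n₁ = 0.6318, so θ_B = arctan 0.6318 = 32.28°.

θ_B ≈ 32.28°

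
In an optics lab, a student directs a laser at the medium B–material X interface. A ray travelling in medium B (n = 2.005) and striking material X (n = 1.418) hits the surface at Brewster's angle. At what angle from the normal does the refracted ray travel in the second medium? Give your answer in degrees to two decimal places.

θ_t ≈ 54.73°

θ_B = arctan(n₂/n₁) = arctan(1.418/2.005) = 35.27°.
At Brewster's angle the reflected and refracted rays are perpendicular, so θ_t = 90° − θ_B = 90° − 35.27° = 54.73°.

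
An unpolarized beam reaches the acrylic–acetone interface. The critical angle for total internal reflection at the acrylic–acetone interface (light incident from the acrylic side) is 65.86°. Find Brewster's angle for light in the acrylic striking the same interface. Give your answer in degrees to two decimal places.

sin θ_c = n₂/n₁, so n₂/n₁ = sin 65.86° = 0.9125.
Brewster: tan θ_B = n₂/n₁ = 0.9125.
θ_B = arctan(0.9125) = 42.38°.

θ_B ≈ 42.38°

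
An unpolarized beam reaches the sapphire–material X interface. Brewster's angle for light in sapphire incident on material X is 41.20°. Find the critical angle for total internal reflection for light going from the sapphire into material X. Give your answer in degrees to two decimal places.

tan θ_B = n₂/n₁ = tan 41.20° = 0.8754.
Total internal reflection: sin θ_c = n₂/n₁ = 0.8754.
θ_c = arcsin(0.8754) = 61.10°.

θ_c ≈ 61.10°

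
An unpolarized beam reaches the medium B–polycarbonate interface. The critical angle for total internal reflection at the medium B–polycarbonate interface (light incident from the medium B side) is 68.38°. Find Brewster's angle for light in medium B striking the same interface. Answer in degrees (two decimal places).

θ_B ≈ 42.91°

n₂/n₁ = sin θ_c = sin 68.38° = 0.9296.
tan θ_B equals the same ratio, so θ_B = arctan(0.9296) = 42.91°.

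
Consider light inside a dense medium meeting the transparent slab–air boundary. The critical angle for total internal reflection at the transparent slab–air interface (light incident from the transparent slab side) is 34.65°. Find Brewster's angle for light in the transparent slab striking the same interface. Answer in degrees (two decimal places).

θ_B ≈ 29.62°

At the critical angle sin θ_c = n₂/n₁, giving n₂/n₁ = sin 34.65° = 0.5686.
Then tan θ_B = n₂/n₁ = 0.5686, so θ_B = arctan 0.5686 = 29.62°.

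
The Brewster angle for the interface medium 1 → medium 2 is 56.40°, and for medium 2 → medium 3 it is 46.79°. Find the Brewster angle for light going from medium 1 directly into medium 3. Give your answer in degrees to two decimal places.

Each Brewster angle gives a ratio: n₂/n₁ = tan 56.40° = 1.5051, n₃/n₂ = tan 46.79° = 1.0645.
So n₃/n₁ = (n₂/n₁)(n₃/n₂) = 1.5051 × 1.0645 = 1.6022.
θ_B(1→3) = arctan(1.6022) = 58.03°.

θ_B ≈ 58.03°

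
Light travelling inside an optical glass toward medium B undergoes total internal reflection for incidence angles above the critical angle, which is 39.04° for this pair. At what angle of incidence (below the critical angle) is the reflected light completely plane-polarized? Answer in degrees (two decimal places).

sin θ_c = n₂/n₁, so n₂/n₁ = sin 39.04° = 0.6299.
Brewster: tan θ_B = n₂/n₁ = 0.6299.
θ_B = arctan(0.6299) = 32.21°.

θ_B ≈ 32.21°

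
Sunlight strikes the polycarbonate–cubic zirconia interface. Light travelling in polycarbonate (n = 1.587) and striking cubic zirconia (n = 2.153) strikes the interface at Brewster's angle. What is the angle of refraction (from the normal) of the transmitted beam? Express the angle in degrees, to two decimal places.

θ_t ≈ 36.39°

tan θ_B = n₂/n₁ = 2.153/1.587 = 1.3566, so θ_B = 53.61°.
The refracted ray is perpendicular to the reflected ray, so θ_t = 90° − θ_B = 36.39°.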